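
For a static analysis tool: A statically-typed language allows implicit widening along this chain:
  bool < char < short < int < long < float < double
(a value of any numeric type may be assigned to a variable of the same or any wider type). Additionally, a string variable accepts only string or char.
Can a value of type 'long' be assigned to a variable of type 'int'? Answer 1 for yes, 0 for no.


Target variable type: int
Source value type: long
Numeric ranks: long=4, int=3
Widening allowed iff rank(source) <= rank(target): 4 <= 3? No
Result: 0

0


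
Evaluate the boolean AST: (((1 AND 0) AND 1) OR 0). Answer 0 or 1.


Step 1: Evaluate inner node
  1 AND 0 = 0
Step 2: Evaluate next node
  0 AND 1 = 0
Step 3: Evaluate root node
  0 OR 0 = 0

0


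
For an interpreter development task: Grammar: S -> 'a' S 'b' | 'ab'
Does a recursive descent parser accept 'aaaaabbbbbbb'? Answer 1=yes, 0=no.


Grammar accepts strings of the form a^n b^n (n >= 1)
Word: 'aaaaabbbbbbb'
Counting: 5 a's and 7 b's
Check: 5 == 7? No
Mismatch: a-count != b-count
Rejected

0


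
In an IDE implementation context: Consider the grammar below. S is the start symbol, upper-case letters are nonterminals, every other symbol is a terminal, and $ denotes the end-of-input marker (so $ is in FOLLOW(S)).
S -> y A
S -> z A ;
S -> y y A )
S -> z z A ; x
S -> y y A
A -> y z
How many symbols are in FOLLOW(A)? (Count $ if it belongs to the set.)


S is the start symbol and does not occur in any rule body, so FOLLOW(S) = {$}.
Examining every occurrence of A in a rule body:
  S -> y A : A is at the right end -> add FOLLOW(S) = {$}
  S -> z A ; : A is followed by terminal ';' -> add ';'
  S -> y y A ) : A is followed by terminal ')' -> add ')'
  S -> z z A ; x : A is followed by terminal ';' -> add ';' (already in the set)
  S -> y y A : A is at the right end -> add FOLLOW(S) = {$} (already in the set)
  A -> y z : A does not occur in the body -> contributes nothing
FOLLOW(A) = {), ;, $}
Count: 3

3


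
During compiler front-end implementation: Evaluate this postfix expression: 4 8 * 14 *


Processing tokens left to right:
Push 4, Push 8
Pop 4 and 8, compute 4 * 8 = 32, push 32
Push 14
Pop 32 and 14, compute 32 * 14 = 448, push 448
Stack result: 448

448


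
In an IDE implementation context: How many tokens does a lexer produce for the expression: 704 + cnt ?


Scanning '704 + cnt'
Token 1: '704' -> integer_literal
Token 2: '+' -> operator
Token 3: 'cnt' -> identifier
Total tokens: 3

3


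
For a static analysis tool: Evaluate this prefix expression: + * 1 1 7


Parsing prefix expression: + * 1 1 7
Step 1: Innermost operation '* 1 1'
  1 * 1 = 1
Step 2: Outer operation '+ [1] 7'
  1 + 7 = 8

8


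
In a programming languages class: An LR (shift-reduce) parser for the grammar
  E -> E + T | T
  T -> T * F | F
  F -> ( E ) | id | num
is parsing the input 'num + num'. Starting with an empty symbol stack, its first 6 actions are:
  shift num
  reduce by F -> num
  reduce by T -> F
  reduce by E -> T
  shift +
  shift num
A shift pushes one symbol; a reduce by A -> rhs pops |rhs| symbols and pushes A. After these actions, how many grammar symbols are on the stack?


Tracking the symbol stack through each action:
  Action 1: shift 'num' : push -> stack = [num] (size 1)
  Action 2: reduce by F -> num : pop 1, push F -> stack = [F] (size 1)
  Action 3: reduce by T -> F : pop 1, push T -> stack = [T] (size 1)
  Action 4: reduce by E -> T : pop 1, push E -> stack = [E] (size 1)
  Action 5: shift '+' : push -> stack = [E, +] (size 2)
  Action 6: shift 'num' : push -> stack = [E, +, num] (size 3)
Final stack size: 3

3


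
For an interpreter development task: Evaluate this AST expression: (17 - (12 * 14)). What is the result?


Expression: (17 - (12 * 14))
Evaluating step by step:
  12 * 14 = 168
  17 - 168 = -151
Result: -151

-151


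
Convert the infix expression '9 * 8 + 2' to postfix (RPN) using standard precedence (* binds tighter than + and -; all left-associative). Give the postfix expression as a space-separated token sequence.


Applying the shunting-yard algorithm:
  Operand 9 -> output
  Push '*' onto operator stack -> op-stack: [*]
  Operand 8 -> output
  See '+' (prec 1); top '*' (prec 2) >= it -> pop '*' to output
  Push '+' onto operator stack -> op-stack: [+]
  Operand 2 -> output
  End of input: pop '+' to output
Postfix result: 9 8 * 2 +

9 8 * 2 +


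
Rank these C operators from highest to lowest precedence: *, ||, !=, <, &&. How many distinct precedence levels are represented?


Looking up precedence for each operator:
  * -> precedence 6
  || -> precedence 1
  != -> precedence 3
  < -> precedence 4
  && -> precedence 2
Sorted highest to lowest: *, <, !=, &&, ||
Distinct precedence values: [6, 4, 3, 2, 1]
Number of distinct levels: 5

5


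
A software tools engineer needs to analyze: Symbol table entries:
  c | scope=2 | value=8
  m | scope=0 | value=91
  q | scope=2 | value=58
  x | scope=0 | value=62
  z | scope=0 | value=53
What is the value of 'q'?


Searching symbol table for 'q':
  c | scope=2 | value=8
  m | scope=0 | value=91
  q | scope=2 | value=58 <- MATCH
  x | scope=0 | value=62
  z | scope=0 | value=53
Found 'q' at scope 2 with value 58

58


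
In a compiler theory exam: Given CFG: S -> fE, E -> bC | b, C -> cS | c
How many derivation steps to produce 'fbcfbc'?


Grammar: S -> fE, E -> bC | b, C -> cS | c
Deriving 'fbcfbc':
Step 1: S -> fE => fE
Step 2: E -> bC => fbC
Step 3: C -> cS => fbcS
Step 4: S -> fE => fbcfE
Step 5: E -> bC => fbcfbC
Step 6: C -> c => fbcfbc
Total derivation steps: 6

6


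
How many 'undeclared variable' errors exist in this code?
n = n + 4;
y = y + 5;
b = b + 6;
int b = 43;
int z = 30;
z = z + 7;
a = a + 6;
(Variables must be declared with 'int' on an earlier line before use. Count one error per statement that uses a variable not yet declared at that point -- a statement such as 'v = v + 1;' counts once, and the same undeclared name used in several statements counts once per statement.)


Scanning code line by line:
  Line 1: use 'n' -> ERROR (undeclared)
  Line 2: use 'y' -> ERROR (undeclared)
  Line 3: use 'b' -> ERROR (undeclared)
  Line 4: declare 'b' -> declared = ['b']
  Line 5: declare 'z' -> declared = ['b', 'z']
  Line 6: use 'z' -> OK (declared)
  Line 7: use 'a' -> ERROR (undeclared)
Total undeclared variable errors: 4

4


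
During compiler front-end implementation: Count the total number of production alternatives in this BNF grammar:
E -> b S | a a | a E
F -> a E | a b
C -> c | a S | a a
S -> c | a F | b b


Counting alternatives per rule:
  E: 3 alternative(s)
  F: 2 alternative(s)
  C: 3 alternative(s)
  S: 3 alternative(s)
Sum: 3 + 2 + 3 + 3 = 11

11


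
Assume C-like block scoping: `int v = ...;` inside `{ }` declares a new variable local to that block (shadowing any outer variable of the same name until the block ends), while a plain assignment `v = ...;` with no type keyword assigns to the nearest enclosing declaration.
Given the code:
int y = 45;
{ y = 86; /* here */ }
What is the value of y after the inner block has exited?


Analyzing scoping rules:
Outer scope: declares y = 45
Inner block: 'y = 86;' has no type keyword, so it is an assignment to the outer y (no shadowing)
The assignment changed the outer variable itself, so the new value persists after the block -> 86
Result: 86

86


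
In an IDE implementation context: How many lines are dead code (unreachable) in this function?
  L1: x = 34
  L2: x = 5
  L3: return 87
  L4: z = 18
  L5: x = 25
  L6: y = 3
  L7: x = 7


Analyzing control flow:
  L1: reachable (before return)
  L2: reachable (before return)
  L3: reachable (return statement)
  L4: DEAD (after return at L3)
  L5: DEAD (after return at L3)
  L6: DEAD (after return at L3)
  L7: DEAD (after return at L3)
Return at L3, total lines = 7
Dead lines: L4 through L7
Count: 4

4


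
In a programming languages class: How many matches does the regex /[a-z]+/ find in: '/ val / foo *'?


Pattern: /[a-z]+/ (identifiers)
Input: '/ val / foo *'
Scanning for matches:
  Match 1: 'val'
  Match 2: 'foo'
Total matches: 2

2


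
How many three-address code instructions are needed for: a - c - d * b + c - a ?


Expression: a - c - d * b + c - a
Generating three-address code (respecting * over +/- precedence):
  Instruction 1: t1 = d * b
  Instruction 2: t2 = a - c
  Instruction 3: t3 = t2 - t1
  Instruction 4: t4 = t3 + c
  Instruction 5: t5 = t4 - a
Total instructions: 5

5


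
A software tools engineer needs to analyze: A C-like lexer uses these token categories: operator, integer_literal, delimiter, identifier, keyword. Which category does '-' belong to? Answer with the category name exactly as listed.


Token: '-'
Checking categories:
  identifier: no
  integer_literal: no
  operator: YES
  keyword: no
  delimiter: no
Category: operator

operator


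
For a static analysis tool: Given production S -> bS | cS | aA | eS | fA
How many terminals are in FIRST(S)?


Production: S -> bS | cS | aA | eS | fA
Examining each alternative for leading terminals:
  S -> bS : first terminal = 'b'
  S -> cS : first terminal = 'c'
  S -> aA : first terminal = 'a'
  S -> eS : first terminal = 'e'
  S -> fA : first terminal = 'f'
FIRST(S) = {a, b, c, e, f}
Count: 5

5


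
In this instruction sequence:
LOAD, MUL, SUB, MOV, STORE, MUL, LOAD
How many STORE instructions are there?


Scanning instruction sequence for STORE:
  Position 1: LOAD
  Position 2: MUL
  Position 3: SUB
  Position 4: MOV
  Position 5: STORE <- MATCH
  Position 6: MUL
  Position 7: LOAD
Matches at positions: [5]
Total STORE count: 1

1


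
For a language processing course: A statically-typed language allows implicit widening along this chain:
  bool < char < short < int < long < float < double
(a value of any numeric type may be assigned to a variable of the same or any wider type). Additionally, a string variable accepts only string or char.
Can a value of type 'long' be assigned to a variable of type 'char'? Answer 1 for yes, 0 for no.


Target variable type: char
Source value type: long
Numeric ranks: long=4, char=1
Widening allowed iff rank(source) <= rank(target): 4 <= 1? No
Result: 0

0


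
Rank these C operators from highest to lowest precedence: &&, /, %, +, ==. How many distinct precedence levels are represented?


Looking up precedence for each operator:
  && -> precedence 2
  / -> precedence 6
  % -> precedence 6
  + -> precedence 5
  == -> precedence 3
Sorted highest to lowest: /, %, +, ==, &&
Distinct precedence values: [6, 5, 3, 2]
Number of distinct levels: 4

4


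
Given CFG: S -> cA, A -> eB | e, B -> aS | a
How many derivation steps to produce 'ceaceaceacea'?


Grammar: S -> cA, A -> eB | e, B -> aS | a
Deriving 'ceaceaceacea':
Step 1: S -> cA => cA
Step 2: A -> eB => ceB
Step 3: B -> aS => ceaS
Step 4: S -> cA => ceacA
Step 5: A -> eB => ceaceB
Step 6: B -> aS => ceaceaS
Step 7: S -> cA => ceaceacA
Step 8: A -> eB => ceaceaceB
Step 9: B -> aS => ceaceaceaS
Step 10: S -> cA => ceaceaceacA
Step 11: A -> eB => ceaceaceaceB
Step 12: B -> a => ceaceaceacea
Total derivation steps: 12

12


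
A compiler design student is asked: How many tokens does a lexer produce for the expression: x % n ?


Scanning 'x % n'
Token 1: 'x' -> identifier
Token 2: '%' -> operator
Token 3: 'n' -> identifier
Total tokens: 3

3


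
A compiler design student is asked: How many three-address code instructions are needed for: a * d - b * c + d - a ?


Expression: a * d - b * c + d - a
Generating three-address code (respecting * over +/- precedence):
  Instruction 1: t1 = a * d
  Instruction 2: t2 = b * c
  Instruction 3: t3 = t1 - t2
  Instruction 4: t4 = t3 + d
  Instruction 5: t5 = t4 - a
Total instructions: 5

5


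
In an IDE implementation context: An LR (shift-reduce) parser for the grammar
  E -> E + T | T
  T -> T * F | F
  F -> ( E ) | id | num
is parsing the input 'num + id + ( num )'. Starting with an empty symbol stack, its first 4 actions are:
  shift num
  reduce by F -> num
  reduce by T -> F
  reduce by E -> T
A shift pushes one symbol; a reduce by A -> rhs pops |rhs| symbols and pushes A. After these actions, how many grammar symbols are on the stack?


Tracking the symbol stack through each action:
  Action 1: shift 'num' : push -> stack = [num] (size 1)
  Action 2: reduce by F -> num : pop 1, push F -> stack = [F] (size 1)
  Action 3: reduce by T -> F : pop 1, push T -> stack = [T] (size 1)
  Action 4: reduce by E -> T : pop 1, push E -> stack = [E] (size 1)
Final stack size: 1

1


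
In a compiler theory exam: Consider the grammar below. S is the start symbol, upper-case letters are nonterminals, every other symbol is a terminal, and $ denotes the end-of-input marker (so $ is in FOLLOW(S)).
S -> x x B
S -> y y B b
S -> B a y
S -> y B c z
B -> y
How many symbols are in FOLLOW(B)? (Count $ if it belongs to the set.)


S is the start symbol and does not occur in any rule body, so FOLLOW(S) = {$}.
Examining every occurrence of B in a rule body:
  S -> x x B : B is at the right end -> add FOLLOW(S) = {$}
  S -> y y B b : B is followed by terminal 'b' -> add 'b'
  S -> B a y : B is followed by terminal 'a' -> add 'a'
  S -> y B c z : B is followed by terminal 'c' -> add 'c'
  B -> y : B does not occur in the body -> contributes nothing
FOLLOW(B) = {a, b, c, $}
Count: 4

4


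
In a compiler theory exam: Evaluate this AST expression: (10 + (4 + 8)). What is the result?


Expression: (10 + (4 + 8))
Evaluating step by step:
  4 + 8 = 12
  10 + 12 = 22
Result: 22

22


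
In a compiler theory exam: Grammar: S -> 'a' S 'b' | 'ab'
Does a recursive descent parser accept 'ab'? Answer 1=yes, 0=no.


Grammar accepts strings of the form a^n b^n (n >= 1)
Word: 'ab'
Counting: 1 a's and 1 b's
Check: 1 == 1? Yes
Derivation (S -> aSb applied 0 time(s), then S -> ab): S => ab
Accepted

1


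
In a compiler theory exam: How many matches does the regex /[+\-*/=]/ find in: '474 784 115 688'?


Pattern: /[+\-*/=]/ (operators)
Input: '474 784 115 688'
Scanning for matches:
Total matches: 0

0


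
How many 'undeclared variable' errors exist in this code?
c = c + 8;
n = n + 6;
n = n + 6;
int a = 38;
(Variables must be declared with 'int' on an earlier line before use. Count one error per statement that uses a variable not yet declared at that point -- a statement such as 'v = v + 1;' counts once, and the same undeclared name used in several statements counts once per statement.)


Scanning code line by line:
  Line 1: use 'c' -> ERROR (undeclared)
  Line 2: use 'n' -> ERROR (undeclared)
  Line 3: use 'n' -> ERROR (undeclared)
  Line 4: declare 'a' -> declared = ['a']
Total undeclared variable errors: 3

3


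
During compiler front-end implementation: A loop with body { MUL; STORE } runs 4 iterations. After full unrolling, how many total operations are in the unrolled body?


Loop body operations: MUL, STORE (2 ops per iteration)
Unrolling 4 iterations:
  Iteration 1: MUL, STORE (2 ops)
  Iteration 2: MUL, STORE (2 ops)
  Iteration 3: MUL, STORE (2 ops)
  Iteration 4: MUL, STORE (2 ops)
Total: 4 iterations * 2 ops/iter = 8 operations

8


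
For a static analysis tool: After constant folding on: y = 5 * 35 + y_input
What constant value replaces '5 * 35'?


Identifying constant sub-expression:
  Original: y = 5 * 35 + y_input
  5 and 35 are both compile-time constants
  Evaluating: 5 * 35 = 175
  After folding: y = 175 + y_input

175


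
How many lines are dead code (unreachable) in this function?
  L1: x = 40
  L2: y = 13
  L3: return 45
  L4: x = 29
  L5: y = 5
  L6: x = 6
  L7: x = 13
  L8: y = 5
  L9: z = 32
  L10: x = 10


Analyzing control flow:
  L1: reachable (before return)
  L2: reachable (before return)
  L3: reachable (return statement)
  L4: DEAD (after return at L3)
  L5: DEAD (after return at L3)
  L6: DEAD (after return at L3)
  L7: DEAD (after return at L3)
  L8: DEAD (after return at L3)
  L9: DEAD (after return at L3)
  L10: DEAD (after return at L3)
Return at L3, total lines = 10
Dead lines: L4 through L10
Count: 7

7


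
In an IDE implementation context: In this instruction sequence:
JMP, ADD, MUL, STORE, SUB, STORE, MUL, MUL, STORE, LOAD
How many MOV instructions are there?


Scanning instruction sequence for MOV:
  Position 1: JMP
  Position 2: ADD
  Position 3: MUL
  Position 4: STORE
  Position 5: SUB
  Position 6: STORE
  Position 7: MUL
  Position 8: MUL
  Position 9: STORE
  Position 10: LOAD
Matches at positions: []
Total MOV count: 0

0


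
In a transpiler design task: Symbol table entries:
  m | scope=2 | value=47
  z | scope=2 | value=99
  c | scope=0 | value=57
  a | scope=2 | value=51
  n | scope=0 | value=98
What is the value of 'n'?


Searching symbol table for 'n':
  m | scope=2 | value=47
  z | scope=2 | value=99
  c | scope=0 | value=57
  a | scope=2 | value=51
  n | scope=0 | value=98 <- MATCH
Found 'n' at scope 0 with value 98

98


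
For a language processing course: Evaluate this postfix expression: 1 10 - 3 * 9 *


Processing tokens left to right:
Push 1, Push 10
Pop 1 and 10, compute 1 - 10 = -9, push -9
Push 3
Pop -9 and 3, compute -9 * 3 = -27, push -27
Push 9
Pop -27 and 9, compute -27 * 9 = -243, push -243
Stack result: -243

-243


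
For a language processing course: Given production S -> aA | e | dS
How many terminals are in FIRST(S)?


Production: S -> aA | e | dS
Examining each alternative for leading terminals:
  S -> aA : first terminal = 'a'
  S -> e : first terminal = 'e'
  S -> dS : first terminal = 'd'
FIRST(S) = {a, d, e}
Count: 3

3


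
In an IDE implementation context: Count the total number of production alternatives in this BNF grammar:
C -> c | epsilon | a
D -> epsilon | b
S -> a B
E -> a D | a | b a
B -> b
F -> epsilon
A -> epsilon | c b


Counting alternatives per rule:
  C: 3 alternative(s)
  D: 2 alternative(s)
  S: 1 alternative(s)
  E: 3 alternative(s)
  B: 1 alternative(s)
  F: 1 alternative(s)
  A: 2 alternative(s)
Sum: 3 + 2 + 1 + 3 + 1 + 1 + 2 = 13

13


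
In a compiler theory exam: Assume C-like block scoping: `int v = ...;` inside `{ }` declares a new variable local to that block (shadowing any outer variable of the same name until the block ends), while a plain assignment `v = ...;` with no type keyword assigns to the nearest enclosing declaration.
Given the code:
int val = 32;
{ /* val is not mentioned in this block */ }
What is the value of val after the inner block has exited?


Analyzing scoping rules:
Outer scope: declares val = 32
Inner block: val is neither redeclared nor assigned -> unchanged
After the block -> 32
Result: 32

32


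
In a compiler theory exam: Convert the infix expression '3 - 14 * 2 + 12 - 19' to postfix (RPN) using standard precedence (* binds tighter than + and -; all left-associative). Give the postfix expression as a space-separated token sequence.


Applying the shunting-yard algorithm:
  Operand 3 -> output
  Push '-' onto operator stack -> op-stack: [-]
  Operand 14 -> output
  Push '*' onto operator stack -> op-stack: [-, *]
  Operand 2 -> output
  See '+' (prec 1); top '*' (prec 2) >= it -> pop '*' to output
  See '+' (prec 1); top '-' (prec 1) >= it -> pop '-' to output
  Push '+' onto operator stack -> op-stack: [+]
  Operand 12 -> output
  See '-' (prec 1); top '+' (prec 1) >= it -> pop '+' to output
  Push '-' onto operator stack -> op-stack: [-]
  Operand 19 -> output
  End of input: pop '-' to output
Postfix result: 3 14 2 * - 12 + 19 -

3 14 2 * - 12 + 19 -


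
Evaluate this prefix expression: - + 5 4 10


Parsing prefix expression: - + 5 4 10
Step 1: Innermost operation '+ 5 4'
  5 + 4 = 9
Step 2: Outer operation '- [9] 10'
  9 - 10 = -1

-1


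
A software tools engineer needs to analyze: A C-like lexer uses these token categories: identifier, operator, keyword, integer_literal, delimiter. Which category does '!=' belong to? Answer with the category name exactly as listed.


Token: '!='
Checking categories:
  identifier: no
  integer_literal: no
  operator: YES
  keyword: no
  delimiter: no
Category: operator

operator


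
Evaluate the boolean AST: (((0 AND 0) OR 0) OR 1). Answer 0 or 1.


Step 1: Evaluate inner node
  0 AND 0 = 0
Step 2: Evaluate next node
  0 OR 0 = 0
Step 3: Evaluate root node
  0 OR 1 = 1

1


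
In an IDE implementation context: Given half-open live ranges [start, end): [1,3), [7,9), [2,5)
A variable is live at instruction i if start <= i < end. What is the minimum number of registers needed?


Live ranges:
  Var0: [1, 3)
  Var1: [7, 9)
  Var2: [2, 5)
Sweep-line events (position, delta, active):
  pos=1 start -> active=1
  pos=2 start -> active=2
  pos=3 end -> active=1
  pos=5 end -> active=0
  pos=7 start -> active=1
  pos=9 end -> active=0
Maximum simultaneous active: 2
Minimum registers needed: 2

2


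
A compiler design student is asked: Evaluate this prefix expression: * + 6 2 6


Parsing prefix expression: * + 6 2 6
Step 1: Innermost operation '+ 6 2'
  6 + 2 = 8
Step 2: Outer operation '* [8] 6'
  8 * 6 = 48

48


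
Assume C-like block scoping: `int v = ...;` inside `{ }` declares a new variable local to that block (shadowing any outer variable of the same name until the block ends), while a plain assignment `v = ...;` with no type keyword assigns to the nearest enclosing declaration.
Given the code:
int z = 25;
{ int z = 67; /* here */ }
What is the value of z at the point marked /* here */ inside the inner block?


Analyzing scoping rules:
Outer scope: declares z = 25
Inner block: 'int z = 67;' declares a NEW z that shadows the outer one
Inside the block the inner declaration is in scope -> 67
Result: 67

67


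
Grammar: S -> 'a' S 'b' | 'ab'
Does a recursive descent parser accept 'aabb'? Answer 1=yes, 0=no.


Grammar accepts strings of the form a^n b^n (n >= 1)
Word: 'aabb'
Counting: 2 a's and 2 b's
Check: 2 == 2? Yes
Derivation (S -> aSb applied 1 time(s), then S -> ab): S => aSb => aabb
Accepted

1


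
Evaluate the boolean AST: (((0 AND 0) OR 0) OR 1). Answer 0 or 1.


Step 1: Evaluate inner node
  0 AND 0 = 0
Step 2: Evaluate next node
  0 OR 0 = 0
Step 3: Evaluate root node
  0 OR 1 = 1

1


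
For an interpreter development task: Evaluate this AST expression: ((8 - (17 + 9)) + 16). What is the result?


Expression: ((8 - (17 + 9)) + 16)
Evaluating step by step:
  17 + 9 = 26
  8 - 26 = -18
  -18 + 16 = -2
Result: -2

-2


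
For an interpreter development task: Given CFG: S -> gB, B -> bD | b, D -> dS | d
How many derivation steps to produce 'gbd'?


Grammar: S -> gB, B -> bD | b, D -> dS | d
Deriving 'gbd':
Step 1: S -> gB => gB
Step 2: B -> bD => gbD
Step 3: D -> d => gbd
Total derivation steps: 3

3


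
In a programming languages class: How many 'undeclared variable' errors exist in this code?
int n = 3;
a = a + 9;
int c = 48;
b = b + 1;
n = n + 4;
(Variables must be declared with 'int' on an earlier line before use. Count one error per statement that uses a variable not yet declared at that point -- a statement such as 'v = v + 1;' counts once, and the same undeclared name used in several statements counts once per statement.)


Scanning code line by line:
  Line 1: declare 'n' -> declared = ['n']
  Line 2: use 'a' -> ERROR (undeclared)
  Line 3: declare 'c' -> declared = ['c', 'n']
  Line 4: use 'b' -> ERROR (undeclared)
  Line 5: use 'n' -> OK (declared)
Total undeclared variable errors: 2

2


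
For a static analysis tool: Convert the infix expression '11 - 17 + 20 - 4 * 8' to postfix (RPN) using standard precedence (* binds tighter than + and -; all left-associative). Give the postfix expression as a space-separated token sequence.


Applying the shunting-yard algorithm:
  Operand 11 -> output
  Push '-' onto operator stack -> op-stack: [-]
  Operand 17 -> output
  See '+' (prec 1); top '-' (prec 1) >= it -> pop '-' to output
  Push '+' onto operator stack -> op-stack: [+]
  Operand 20 -> output
  See '-' (prec 1); top '+' (prec 1) >= it -> pop '+' to output
  Push '-' onto operator stack -> op-stack: [-]
  Operand 4 -> output
  Push '*' onto operator stack -> op-stack: [-, *]
  Operand 8 -> output
  End of input: pop '*' to output
  End of input: pop '-' to output
Postfix result: 11 17 - 20 + 4 8 * -

11 17 - 20 + 4 8 * -


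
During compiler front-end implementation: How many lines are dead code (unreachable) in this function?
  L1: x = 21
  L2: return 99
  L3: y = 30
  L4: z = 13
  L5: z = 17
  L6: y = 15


Analyzing control flow:
  L1: reachable (before return)
  L2: reachable (return statement)
  L3: DEAD (after return at L2)
  L4: DEAD (after return at L2)
  L5: DEAD (after return at L2)
  L6: DEAD (after return at L2)
Return at L2, total lines = 6
Dead lines: L3 through L6
Count: 4

4


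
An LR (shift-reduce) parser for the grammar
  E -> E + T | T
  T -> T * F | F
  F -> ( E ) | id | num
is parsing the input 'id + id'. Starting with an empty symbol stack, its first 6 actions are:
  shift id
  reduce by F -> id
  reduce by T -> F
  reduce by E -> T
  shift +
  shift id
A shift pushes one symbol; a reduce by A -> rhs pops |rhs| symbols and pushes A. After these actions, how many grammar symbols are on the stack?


Tracking the symbol stack through each action:
  Action 1: shift 'id' : push -> stack = [id] (size 1)
  Action 2: reduce by F -> id : pop 1, push F -> stack = [F] (size 1)
  Action 3: reduce by T -> F : pop 1, push T -> stack = [T] (size 1)
  Action 4: reduce by E -> T : pop 1, push E -> stack = [E] (size 1)
  Action 5: shift '+' : push -> stack = [E, +] (size 2)
  Action 6: shift 'id' : push -> stack = [E, +, id] (size 3)
Final stack size: 3

3


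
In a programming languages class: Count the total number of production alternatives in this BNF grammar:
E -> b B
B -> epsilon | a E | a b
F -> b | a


Counting alternatives per rule:
  E: 1 alternative(s)
  B: 3 alternative(s)
  F: 2 alternative(s)
Sum: 1 + 3 + 2 = 6

6


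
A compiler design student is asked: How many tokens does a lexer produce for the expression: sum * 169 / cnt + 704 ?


Scanning 'sum * 169 / cnt + 704'
Token 1: 'sum' -> identifier
Token 2: '*' -> operator
Token 3: '169' -> integer_literal
Token 4: '/' -> operator
Token 5: 'cnt' -> identifier
Token 6: '+' -> operator
Token 7: '704' -> integer_literal
Total tokens: 7

7


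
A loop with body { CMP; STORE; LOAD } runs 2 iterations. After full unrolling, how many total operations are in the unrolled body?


Loop body operations: CMP, STORE, LOAD (3 ops per iteration)
Unrolling 2 iterations:
  Iteration 1: CMP, STORE, LOAD (3 ops)
  Iteration 2: CMP, STORE, LOAD (3 ops)
Total: 2 iterations * 3 ops/iter = 6 operations

6


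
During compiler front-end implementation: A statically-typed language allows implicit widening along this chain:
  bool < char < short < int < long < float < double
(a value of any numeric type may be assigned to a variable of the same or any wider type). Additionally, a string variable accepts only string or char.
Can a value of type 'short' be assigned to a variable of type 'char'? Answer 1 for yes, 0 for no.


Target variable type: char
Source value type: short
Numeric ranks: short=2, char=1
Widening allowed iff rank(source) <= rank(target): 2 <= 1? No
Result: 0

0


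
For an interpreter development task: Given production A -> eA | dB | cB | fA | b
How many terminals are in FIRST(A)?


Production: A -> eA | dB | cB | fA | b
Examining each alternative for leading terminals:
  A -> eA : first terminal = 'e'
  A -> dB : first terminal = 'd'
  A -> cB : first terminal = 'c'
  A -> fA : first terminal = 'f'
  A -> b : first terminal = 'b'
FIRST(A) = {b, c, d, e, f}
Count: 5

5


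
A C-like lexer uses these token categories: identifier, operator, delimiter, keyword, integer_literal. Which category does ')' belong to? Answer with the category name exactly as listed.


Token: ')'
Checking categories:
  identifier: no
  integer_literal: no
  operator: no
  keyword: no
  delimiter: YES
Category: delimiter

delimiter


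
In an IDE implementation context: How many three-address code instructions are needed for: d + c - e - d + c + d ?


Expression: d + c - e - d + c + d
Generating three-address code (respecting * over +/- precedence):
  Instruction 1: t1 = d + c
  Instruction 2: t2 = t1 - e
  Instruction 3: t3 = t2 - d
  Instruction 4: t4 = t3 + c
  Instruction 5: t5 = t4 + d
Total instructions: 5

5


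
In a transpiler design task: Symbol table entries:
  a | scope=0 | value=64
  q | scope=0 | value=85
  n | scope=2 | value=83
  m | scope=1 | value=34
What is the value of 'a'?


Searching symbol table for 'a':
  a | scope=0 | value=64 <- MATCH
  q | scope=0 | value=85
  n | scope=2 | value=83
  m | scope=1 | value=34
Found 'a' at scope 0 with value 64

64


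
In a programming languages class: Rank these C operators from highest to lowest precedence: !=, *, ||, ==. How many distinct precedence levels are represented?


Looking up precedence for each operator:
  != -> precedence 3
  * -> precedence 6
  || -> precedence 1
  == -> precedence 3
Sorted highest to lowest: *, !=, ==, ||
Distinct precedence values: [6, 3, 1]
Number of distinct levels: 3

3


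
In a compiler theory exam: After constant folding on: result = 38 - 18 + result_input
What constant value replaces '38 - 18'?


Identifying constant sub-expression:
  Original: result = 38 - 18 + result_input
  38 and 18 are both compile-time constants
  Evaluating: 38 - 18 = 20
  After folding: result = 20 + result_input

20


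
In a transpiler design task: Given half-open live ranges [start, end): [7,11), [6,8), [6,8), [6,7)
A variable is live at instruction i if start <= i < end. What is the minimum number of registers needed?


Live ranges:
  Var0: [7, 11)
  Var1: [6, 8)
  Var2: [6, 8)
  Var3: [6, 7)
Sweep-line events (position, delta, active):
  pos=6 start -> active=1
  pos=6 start -> active=2
  pos=6 start -> active=3
  pos=7 end -> active=2
  pos=7 start -> active=3
  pos=8 end -> active=2
  pos=8 end -> active=1
  pos=11 end -> active=0
Maximum simultaneous active: 3
Minimum registers needed: 3

3


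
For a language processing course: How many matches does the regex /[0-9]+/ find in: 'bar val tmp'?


Pattern: /[0-9]+/ (int literals)
Input: 'bar val tmp'
Scanning for matches:
Total matches: 0

0


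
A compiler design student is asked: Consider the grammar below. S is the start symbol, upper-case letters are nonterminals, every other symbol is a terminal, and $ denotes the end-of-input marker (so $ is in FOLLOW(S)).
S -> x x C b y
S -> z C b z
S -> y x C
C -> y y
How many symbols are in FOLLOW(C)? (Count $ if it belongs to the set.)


S is the start symbol and does not occur in any rule body, so FOLLOW(S) = {$}.
Examining every occurrence of C in a rule body:
  S -> x x C b y : C is followed by terminal 'b' -> add 'b'
  S -> z C b z : C is followed by terminal 'b' -> add 'b' (already in the set)
  S -> y x C : C is at the right end -> add FOLLOW(S) = {$}
  C -> y y : C does not occur in the body -> contributes nothing
FOLLOW(C) = {b, $}
Count: 2

2


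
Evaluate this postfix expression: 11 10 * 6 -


Processing tokens left to right:
Push 11, Push 10
Pop 11 and 10, compute 11 * 10 = 110, push 110
Push 6
Pop 110 and 6, compute 110 - 6 = 104, push 104
Stack result: 104

104


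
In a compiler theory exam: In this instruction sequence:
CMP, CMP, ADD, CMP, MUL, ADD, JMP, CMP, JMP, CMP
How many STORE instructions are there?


Scanning instruction sequence for STORE:
  Position 1: CMP
  Position 2: CMP
  Position 3: ADD
  Position 4: CMP
  Position 5: MUL
  Position 6: ADD
  Position 7: JMP
  Position 8: CMP
  Position 9: JMP
  Position 10: CMP
Matches at positions: []
Total STORE count: 0

0


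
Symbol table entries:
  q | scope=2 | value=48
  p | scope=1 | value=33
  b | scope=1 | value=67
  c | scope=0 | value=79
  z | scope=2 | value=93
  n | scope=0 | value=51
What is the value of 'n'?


Searching symbol table for 'n':
  q | scope=2 | value=48
  p | scope=1 | value=33
  b | scope=1 | value=67
  c | scope=0 | value=79
  z | scope=2 | value=93
  n | scope=0 | value=51 <- MATCH
Found 'n' at scope 0 with value 51

51


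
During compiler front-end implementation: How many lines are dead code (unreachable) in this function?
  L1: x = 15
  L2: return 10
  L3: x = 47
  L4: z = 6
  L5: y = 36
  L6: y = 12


Analyzing control flow:
  L1: reachable (before return)
  L2: reachable (return statement)
  L3: DEAD (after return at L2)
  L4: DEAD (after return at L2)
  L5: DEAD (after return at L2)
  L6: DEAD (after return at L2)
Return at L2, total lines = 6
Dead lines: L3 through L6
Count: 4

4


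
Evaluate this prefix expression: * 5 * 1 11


Parsing prefix expression: * 5 * 1 11
Step 1: Innermost operation '* 1 11'
  1 * 11 = 11
Step 2: Outer operation '* 5 [11]'
  5 * 11 = 55

55


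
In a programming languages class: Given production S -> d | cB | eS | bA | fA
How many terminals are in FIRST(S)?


Production: S -> d | cB | eS | bA | fA
Examining each alternative for leading terminals:
  S -> d : first terminal = 'd'
  S -> cB : first terminal = 'c'
  S -> eS : first terminal = 'e'
  S -> bA : first terminal = 'b'
  S -> fA : first terminal = 'f'
FIRST(S) = {b, c, d, e, f}
Count: 5

5


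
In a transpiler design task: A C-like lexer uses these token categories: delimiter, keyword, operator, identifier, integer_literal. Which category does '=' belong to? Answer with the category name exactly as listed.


Token: '='
Checking categories:
  identifier: no
  integer_literal: no
  operator: YES
  keyword: no
  delimiter: no
Category: operator

operator


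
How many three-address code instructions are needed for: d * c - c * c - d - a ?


Expression: d * c - c * c - d - a
Generating three-address code (respecting * over +/- precedence):
  Instruction 1: t1 = d * c
  Instruction 2: t2 = c * c
  Instruction 3: t3 = t1 - t2
  Instruction 4: t4 = t3 - d
  Instruction 5: t5 = t4 - a
Total instructions: 5

5


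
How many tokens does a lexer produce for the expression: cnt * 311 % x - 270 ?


Scanning 'cnt * 311 % x - 270'
Token 1: 'cnt' -> identifier
Token 2: '*' -> operator
Token 3: '311' -> integer_literal
Token 4: '%' -> operator
Token 5: 'x' -> identifier
Token 6: '-' -> operator
Token 7: '270' -> integer_literal
Total tokens: 7

7


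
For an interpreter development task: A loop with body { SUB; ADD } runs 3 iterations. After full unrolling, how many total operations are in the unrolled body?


Loop body operations: SUB, ADD (2 ops per iteration)
Unrolling 3 iterations:
  Iteration 1: SUB, ADD (2 ops)
  Iteration 2: SUB, ADD (2 ops)
  Iteration 3: SUB, ADD (2 ops)
Total: 3 iterations * 2 ops/iter = 6 operations

6


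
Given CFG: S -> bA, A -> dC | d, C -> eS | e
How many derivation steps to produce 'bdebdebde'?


Grammar: S -> bA, A -> dC | d, C -> eS | e
Deriving 'bdebdebde':
Step 1: S -> bA => bA
Step 2: A -> dC => bdC
Step 3: C -> eS => bdeS
Step 4: S -> bA => bdebA
Step 5: A -> dC => bdebdC
Step 6: C -> eS => bdebdeS
Step 7: S -> bA => bdebdebA
Step 8: A -> dC => bdebdebdC
Step 9: C -> e => bdebdebde
Total derivation steps: 9

9


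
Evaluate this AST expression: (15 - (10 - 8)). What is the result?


Expression: (15 - (10 - 8))
Evaluating step by step:
  10 - 8 = 2
  15 - 2 = 13
Result: 13

13


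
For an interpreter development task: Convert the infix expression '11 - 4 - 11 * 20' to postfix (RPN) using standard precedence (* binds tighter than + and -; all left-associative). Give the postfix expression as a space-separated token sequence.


Applying the shunting-yard algorithm:
  Operand 11 -> output
  Push '-' onto operator stack -> op-stack: [-]
  Operand 4 -> output
  See '-' (prec 1); top '-' (prec 1) >= it -> pop '-' to output
  Push '-' onto operator stack -> op-stack: [-]
  Operand 11 -> output
  Push '*' onto operator stack -> op-stack: [-, *]
  Operand 20 -> output
  End of input: pop '*' to output
  End of input: pop '-' to output
Postfix result: 11 4 - 11 20 * -

11 4 - 11 20 * -


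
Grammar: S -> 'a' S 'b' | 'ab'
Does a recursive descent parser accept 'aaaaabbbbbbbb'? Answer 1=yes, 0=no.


Grammar accepts strings of the form a^n b^n (n >= 1)
Word: 'aaaaabbbbbbbb'
Counting: 5 a's and 8 b's
Check: 5 == 8? No
Mismatch: a-count != b-count
Rejected

0


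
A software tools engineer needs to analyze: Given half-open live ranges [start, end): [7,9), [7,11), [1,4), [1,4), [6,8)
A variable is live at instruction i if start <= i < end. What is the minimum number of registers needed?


Live ranges:
  Var0: [7, 9)
  Var1: [7, 11)
  Var2: [1, 4)
  Var3: [1, 4)
  Var4: [6, 8)
Sweep-line events (position, delta, active):
  pos=1 start -> active=1
  pos=1 start -> active=2
  pos=4 end -> active=1
  pos=4 end -> active=0
  pos=6 start -> active=1
  pos=7 start -> active=2
  pos=7 start -> active=3
  pos=8 end -> active=2
  pos=9 end -> active=1
  pos=11 end -> active=0
Maximum simultaneous active: 3
Minimum registers needed: 3

3


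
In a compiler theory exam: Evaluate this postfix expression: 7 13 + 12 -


Processing tokens left to right:
Push 7, Push 13
Pop 7 and 13, compute 7 + 13 = 20, push 20
Push 12
Pop 20 and 12, compute 20 - 12 = 8, push 8
Stack result: 8

8


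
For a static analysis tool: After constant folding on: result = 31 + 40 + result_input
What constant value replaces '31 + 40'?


Identifying constant sub-expression:
  Original: result = 31 + 40 + result_input
  31 and 40 are both compile-time constants
  Evaluating: 31 + 40 = 71
  After folding: result = 71 + result_input

71


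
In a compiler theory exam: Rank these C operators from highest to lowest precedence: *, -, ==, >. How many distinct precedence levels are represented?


Looking up precedence for each operator:
  * -> precedence 6
  - -> precedence 5
  == -> precedence 3
  > -> precedence 4
Sorted highest to lowest: *, -, >, ==
Distinct precedence values: [6, 5, 4, 3]
Number of distinct levels: 4

4


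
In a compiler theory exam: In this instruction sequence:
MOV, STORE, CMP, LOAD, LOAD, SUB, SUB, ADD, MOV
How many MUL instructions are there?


Scanning instruction sequence for MUL:
  Position 1: MOV
  Position 2: STORE
  Position 3: CMP
  Position 4: LOAD
  Position 5: LOAD
  Position 6: SUB
  Position 7: SUB
  Position 8: ADD
  Position 9: MOV
Matches at positions: []
Total MUL count: 0

0


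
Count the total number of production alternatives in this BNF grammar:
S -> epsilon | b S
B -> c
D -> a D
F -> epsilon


Counting alternatives per rule:
  S: 2 alternative(s)
  B: 1 alternative(s)
  D: 1 alternative(s)
  F: 1 alternative(s)
Sum: 2 + 1 + 1 + 1 = 5

5


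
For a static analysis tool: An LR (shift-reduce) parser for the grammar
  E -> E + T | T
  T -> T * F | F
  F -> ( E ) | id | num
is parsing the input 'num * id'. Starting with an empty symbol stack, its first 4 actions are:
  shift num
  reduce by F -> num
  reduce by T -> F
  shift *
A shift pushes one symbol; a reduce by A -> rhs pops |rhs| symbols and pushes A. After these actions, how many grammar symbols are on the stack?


Tracking the symbol stack through each action:
  Action 1: shift 'num' : push -> stack = [num] (size 1)
  Action 2: reduce by F -> num : pop 1, push F -> stack = [F] (size 1)
  Action 3: reduce by T -> F : pop 1, push T -> stack = [T] (size 1)
  Action 4: shift '*' : push -> stack = [T, *] (size 2)
Final stack size: 2

2


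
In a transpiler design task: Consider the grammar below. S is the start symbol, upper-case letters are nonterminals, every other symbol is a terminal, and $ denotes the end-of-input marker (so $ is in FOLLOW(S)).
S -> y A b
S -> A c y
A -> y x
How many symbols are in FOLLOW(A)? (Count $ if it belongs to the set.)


S is the start symbol and does not occur in any rule body, so FOLLOW(S) = {$}.
Examining every occurrence of A in a rule body:
  S -> y A b : A is followed by terminal 'b' -> add 'b'
  S -> A c y : A is followed by terminal 'c' -> add 'c'
  A -> y x : A does not occur in the body -> contributes nothing
FOLLOW(A) = {b, c}
Count: 2

2
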